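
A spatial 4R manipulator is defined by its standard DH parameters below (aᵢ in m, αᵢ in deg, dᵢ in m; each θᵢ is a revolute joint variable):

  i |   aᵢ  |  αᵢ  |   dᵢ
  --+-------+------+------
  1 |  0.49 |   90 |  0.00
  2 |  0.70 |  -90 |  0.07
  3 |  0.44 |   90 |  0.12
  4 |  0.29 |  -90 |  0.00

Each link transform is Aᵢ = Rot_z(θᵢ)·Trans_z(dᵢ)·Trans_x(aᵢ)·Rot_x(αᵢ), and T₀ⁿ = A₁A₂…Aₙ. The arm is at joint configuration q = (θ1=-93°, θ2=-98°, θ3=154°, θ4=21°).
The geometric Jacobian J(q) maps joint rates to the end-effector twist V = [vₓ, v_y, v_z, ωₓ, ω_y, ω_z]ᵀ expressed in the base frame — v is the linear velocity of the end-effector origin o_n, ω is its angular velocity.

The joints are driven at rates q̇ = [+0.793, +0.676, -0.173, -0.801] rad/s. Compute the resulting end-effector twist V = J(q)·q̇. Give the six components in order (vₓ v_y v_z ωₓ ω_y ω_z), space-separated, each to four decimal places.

0.7216 0.3040 0.1950 -1.3876 0.1953 1.1648

o_n = [0.2044, -0.7149, -0.0918]
J₁: ẑ×o_n = [0.7149, 0.2044, -0.0000], ω = ẑ
J2: z=[-0.9986, 0.0523, 0.0000] o=[-0.0256, -0.4893, 0.0000] → [-0.0048, -0.0916, 0.2132, -0.9986, 0.0523, 0.0000]
J3: z=[-0.0518, -0.9889, -0.1392] o=[-0.0905, -0.3884, -0.6932] → [-0.6402, -0.0099, 0.3085, -0.0518, -0.9889, -0.1392]
J4: z=[0.9008, 0.0139, -0.4341] o=[0.0931, -0.5721, -0.3183] → [-0.0588, -0.2524, -0.1302, 0.9008, 0.0139, -0.4341]
V = J·q̇ = [0.7216, 0.3040, 0.1950, -1.3876, 0.1953, 1.1648]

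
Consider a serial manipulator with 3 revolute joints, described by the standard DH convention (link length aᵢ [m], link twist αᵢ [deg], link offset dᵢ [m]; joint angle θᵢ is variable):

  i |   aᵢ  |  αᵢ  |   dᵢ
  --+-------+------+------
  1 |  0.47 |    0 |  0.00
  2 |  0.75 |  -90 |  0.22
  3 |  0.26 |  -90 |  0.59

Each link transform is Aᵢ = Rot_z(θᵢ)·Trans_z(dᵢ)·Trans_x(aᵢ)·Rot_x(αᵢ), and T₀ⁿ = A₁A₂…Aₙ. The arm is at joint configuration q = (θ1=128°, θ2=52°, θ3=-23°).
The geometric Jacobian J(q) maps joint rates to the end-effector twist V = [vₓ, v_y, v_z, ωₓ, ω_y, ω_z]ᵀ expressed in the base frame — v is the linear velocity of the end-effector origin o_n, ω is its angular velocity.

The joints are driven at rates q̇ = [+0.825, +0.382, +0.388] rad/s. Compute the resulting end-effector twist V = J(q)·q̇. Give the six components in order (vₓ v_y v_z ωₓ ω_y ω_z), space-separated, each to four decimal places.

0.3672 -1.4328 -0.0929 0.0000 -0.3880 1.2070

o_n = [-1.2787, -0.2196, 0.3216]
J₁: ẑ×o_n = [0.2196, -1.2787, 0.0000], ω = ẑ
J2: z=[0.0000, 0.0000, 1.0000] o=[-0.2894, 0.3704, 0.0000] → [0.5900, -0.9893, 0.0000, 0.0000, 0.0000, 1.0000]
J3: z=[0.0000, -1.0000, 0.0000] o=[-1.0394, 0.3704, 0.2200] → [-0.1016, -0.0000, -0.2393, 0.0000, -1.0000, 0.0000]
V = J·q̇ = [0.3672, -1.4328, -0.0929, 0.0000, -0.3880, 1.2070]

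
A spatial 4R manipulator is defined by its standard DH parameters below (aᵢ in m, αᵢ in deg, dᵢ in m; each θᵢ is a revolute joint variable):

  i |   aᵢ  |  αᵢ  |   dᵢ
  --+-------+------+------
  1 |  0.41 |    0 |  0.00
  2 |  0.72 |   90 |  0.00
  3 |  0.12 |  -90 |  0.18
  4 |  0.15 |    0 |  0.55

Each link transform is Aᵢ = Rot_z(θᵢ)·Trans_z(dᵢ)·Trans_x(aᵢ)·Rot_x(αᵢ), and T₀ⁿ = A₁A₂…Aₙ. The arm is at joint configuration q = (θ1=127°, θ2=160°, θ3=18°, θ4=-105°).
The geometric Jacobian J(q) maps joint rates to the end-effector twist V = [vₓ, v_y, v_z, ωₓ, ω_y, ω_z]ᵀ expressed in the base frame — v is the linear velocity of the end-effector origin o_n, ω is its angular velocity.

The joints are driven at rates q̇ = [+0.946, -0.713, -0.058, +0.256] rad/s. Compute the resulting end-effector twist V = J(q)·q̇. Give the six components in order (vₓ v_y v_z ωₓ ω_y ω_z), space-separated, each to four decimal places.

o_n = [-0.3740, -0.3674, 0.5482]
J₁: ẑ×o_n = [0.3674, -0.3740, 0.0000], ω = ẑ
J2: z=[0.0000, 0.0000, 1.0000] o=[-0.2467, 0.3274, 0.0000] → [0.6948, -0.1273, 0.0000, 0.0000, 0.0000, 1.0000]
J3: z=[-0.9563, -0.2924, 0.0000] o=[-0.0362, -0.3611, 0.0000] → [-0.1603, 0.5242, -0.0928, -0.9563, -0.2924, 0.0000]
J4: z=[-0.0903, 0.2955, 0.9511] o=[-0.1750, -0.5229, 0.0371] → [0.0032, -0.1431, 0.0448, -0.0903, 0.2955, 0.9511]
V = J·q̇ = [-0.1378, -0.3301, 0.0168, 0.0323, 0.0926, 0.4765]

-0.1378 -0.3301 0.0168 0.0323 0.0926 0.4765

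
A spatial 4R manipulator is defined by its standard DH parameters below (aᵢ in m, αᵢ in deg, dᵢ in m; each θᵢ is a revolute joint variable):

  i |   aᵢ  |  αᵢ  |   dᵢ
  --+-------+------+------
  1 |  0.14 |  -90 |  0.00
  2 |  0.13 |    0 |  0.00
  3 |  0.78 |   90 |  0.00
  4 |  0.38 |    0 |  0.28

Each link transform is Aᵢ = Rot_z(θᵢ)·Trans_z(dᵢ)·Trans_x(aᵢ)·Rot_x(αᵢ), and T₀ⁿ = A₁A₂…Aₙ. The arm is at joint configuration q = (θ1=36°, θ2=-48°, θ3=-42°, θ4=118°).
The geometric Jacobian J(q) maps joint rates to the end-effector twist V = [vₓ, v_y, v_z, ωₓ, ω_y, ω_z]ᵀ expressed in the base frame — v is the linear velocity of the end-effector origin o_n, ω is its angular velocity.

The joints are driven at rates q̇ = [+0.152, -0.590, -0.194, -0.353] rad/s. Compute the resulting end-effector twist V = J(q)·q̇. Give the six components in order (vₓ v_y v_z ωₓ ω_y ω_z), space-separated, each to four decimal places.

-0.5012 -0.2963 -0.0498 0.7464 -0.4268 0.1520

o_n = [-0.2401, 0.2403, 0.6982]
J₁: ẑ×o_n = [-0.2403, -0.2401, 0.0000], ω = ẑ
J2: z=[-0.5878, 0.8090, 0.0000] o=[0.1133, 0.0823, 0.0000] → [0.5649, 0.4104, 0.1930, -0.5878, 0.8090, 0.0000]
J3: z=[-0.5878, 0.8090, 0.0000] o=[0.1836, 0.1334, 0.0966] → [0.4867, 0.3536, 0.2800, -0.5878, 0.8090, 0.0000]
J4: z=[-0.8090, -0.5878, -0.0000] o=[0.1836, 0.1334, 0.8766] → [0.1049, -0.1443, -0.3355, -0.8090, -0.5878, -0.0000]
V = J·q̇ = [-0.5012, -0.2963, -0.0498, 0.7464, -0.4268, 0.1520]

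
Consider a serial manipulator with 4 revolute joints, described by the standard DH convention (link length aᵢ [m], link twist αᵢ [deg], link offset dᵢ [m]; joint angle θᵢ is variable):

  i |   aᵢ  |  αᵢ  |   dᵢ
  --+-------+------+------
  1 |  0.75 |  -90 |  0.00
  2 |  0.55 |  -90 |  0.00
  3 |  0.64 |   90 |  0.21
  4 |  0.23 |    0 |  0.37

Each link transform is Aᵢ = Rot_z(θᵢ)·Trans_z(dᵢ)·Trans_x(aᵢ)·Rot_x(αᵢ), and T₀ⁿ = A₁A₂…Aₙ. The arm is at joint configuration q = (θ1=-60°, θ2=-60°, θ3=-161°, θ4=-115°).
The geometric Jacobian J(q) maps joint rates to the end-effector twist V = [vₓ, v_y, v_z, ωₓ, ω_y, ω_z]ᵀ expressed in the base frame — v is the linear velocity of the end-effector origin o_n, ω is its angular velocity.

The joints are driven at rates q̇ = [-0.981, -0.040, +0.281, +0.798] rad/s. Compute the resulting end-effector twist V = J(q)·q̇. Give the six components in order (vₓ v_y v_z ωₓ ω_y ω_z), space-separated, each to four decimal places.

o_n = [0.2048, -0.7010, -0.0732]
J₁: ẑ×o_n = [0.7010, 0.2048, -0.0000], ω = ẑ
J2: z=[0.8660, 0.5000, 0.0000] o=[0.3750, -0.6495, 0.0000] → [-0.0366, 0.0634, 0.0405, 0.8660, 0.5000, 0.0000]
J3: z=[0.4330, -0.7500, -0.5000] o=[0.5125, -0.8877, 0.4763] → [0.5055, 0.3918, -0.1499, 0.4330, -0.7500, -0.5000]
J4: z=[-0.9002, -0.3318, -0.2820] o=[0.6326, -0.6790, -0.1527] → [-0.0326, 0.1922, -0.1221, -0.9002, -0.3318, -0.2820]
V = J·q̇ = [-0.5702, 0.0600, -0.1412, -0.6314, -0.4955, -1.3465]

-0.5702 0.0600 -0.1412 -0.6314 -0.4955 -1.3465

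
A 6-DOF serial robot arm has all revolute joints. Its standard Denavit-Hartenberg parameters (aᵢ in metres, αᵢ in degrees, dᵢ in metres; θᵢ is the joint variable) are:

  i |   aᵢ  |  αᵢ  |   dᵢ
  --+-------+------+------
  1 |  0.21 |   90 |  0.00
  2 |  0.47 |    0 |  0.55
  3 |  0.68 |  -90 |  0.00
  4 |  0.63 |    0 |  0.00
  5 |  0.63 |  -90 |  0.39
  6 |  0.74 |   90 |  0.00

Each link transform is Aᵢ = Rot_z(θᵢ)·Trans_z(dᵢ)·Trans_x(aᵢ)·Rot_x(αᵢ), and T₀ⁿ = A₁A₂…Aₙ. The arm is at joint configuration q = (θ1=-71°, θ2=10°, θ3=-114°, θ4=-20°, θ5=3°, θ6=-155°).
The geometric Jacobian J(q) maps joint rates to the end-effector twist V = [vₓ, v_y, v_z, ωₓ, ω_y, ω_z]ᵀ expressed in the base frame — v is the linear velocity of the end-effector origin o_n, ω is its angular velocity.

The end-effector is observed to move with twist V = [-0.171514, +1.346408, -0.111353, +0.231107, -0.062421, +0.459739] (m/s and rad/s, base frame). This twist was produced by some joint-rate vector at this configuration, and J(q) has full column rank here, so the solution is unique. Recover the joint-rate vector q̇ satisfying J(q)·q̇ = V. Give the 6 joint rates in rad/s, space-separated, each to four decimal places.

o_n = [-0.3686, -1.2442, -1.2849]
J₁: ẑ×o_n = [1.2442, -0.3686, 0.0000], ω = ẑ
J2: z=[-0.9455, -0.3256, 0.0000] o=[0.0684, -0.1986, 0.0000] → [0.4183, -1.2149, 0.8464, -0.9455, -0.3256, 0.0000]
J3: z=[-0.9455, -0.3256, 0.0000] o=[-0.3010, -0.8153, 0.0816] → [0.4449, -1.2920, 0.3835, -0.9455, -0.3256, 0.0000]
J4: z=[0.3159, -0.9174, -0.2419] o=[-0.3545, -0.6597, -0.5782] → [0.5069, 0.2266, -0.1975, 0.3159, -0.9174, -0.2419]
J5: z=[0.3159, -0.9174, -0.2419] o=[-0.6049, -0.5945, -1.1526] → [-0.0358, -0.0154, 0.0115, 0.3159, -0.9174, -0.2419]
J6: z=[0.8812, 0.3782, -0.2837] o=[-0.7033, -0.8744, -1.8315] → [0.1019, -0.5767, -0.4524, 0.8812, 0.3782, -0.2837]
q̇ = J⁺·V = [0.2850, -0.2710, -0.5880, -0.1430, 0.2310, -0.6910]

0.2850 -0.2710 -0.5880 -0.1430 0.2310 -0.6910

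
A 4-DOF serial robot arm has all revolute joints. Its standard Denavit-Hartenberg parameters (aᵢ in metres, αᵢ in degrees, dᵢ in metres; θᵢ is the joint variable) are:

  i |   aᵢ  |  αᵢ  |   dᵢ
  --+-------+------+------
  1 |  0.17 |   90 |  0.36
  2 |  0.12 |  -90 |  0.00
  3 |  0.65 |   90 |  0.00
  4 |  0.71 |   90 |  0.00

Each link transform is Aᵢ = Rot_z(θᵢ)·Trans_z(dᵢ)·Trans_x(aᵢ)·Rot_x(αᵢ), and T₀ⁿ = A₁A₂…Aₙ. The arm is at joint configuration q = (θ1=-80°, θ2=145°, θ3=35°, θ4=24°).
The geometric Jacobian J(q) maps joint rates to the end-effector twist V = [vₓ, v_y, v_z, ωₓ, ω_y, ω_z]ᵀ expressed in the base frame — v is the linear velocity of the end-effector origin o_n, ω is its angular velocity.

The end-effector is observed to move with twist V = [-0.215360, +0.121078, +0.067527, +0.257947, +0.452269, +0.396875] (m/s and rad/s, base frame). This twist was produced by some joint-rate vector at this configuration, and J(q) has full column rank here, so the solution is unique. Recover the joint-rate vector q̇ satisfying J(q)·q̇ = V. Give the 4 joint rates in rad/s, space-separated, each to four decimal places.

o_n = [0.5659, 1.0800, 0.8024]
J₁: ẑ×o_n = [-1.0800, 0.5659, 0.0000], ω = ẑ
J2: z=[-0.9848, -0.1736, 0.0000] o=[0.0295, -0.1674, 0.3600] → [-0.0768, 0.4357, -1.1353, -0.9848, -0.1736, 0.0000]
J3: z=[-0.0996, 0.5649, -0.8192] o=[0.0125, -0.0706, 0.4288] → [1.1536, -0.4162, -0.4272, -0.0996, 0.5649, -0.8192]
J4: z=[-0.8883, 0.3205, 0.3290] o=[0.3039, 0.4237, 0.7342] → [-0.1941, 0.1468, -0.6670, -0.8883, 0.3205, 0.3290]
q̇ = J⁺·V = [0.9880, -0.3170, 0.7140, -0.0190]

0.9880 -0.3170 0.7140 -0.0190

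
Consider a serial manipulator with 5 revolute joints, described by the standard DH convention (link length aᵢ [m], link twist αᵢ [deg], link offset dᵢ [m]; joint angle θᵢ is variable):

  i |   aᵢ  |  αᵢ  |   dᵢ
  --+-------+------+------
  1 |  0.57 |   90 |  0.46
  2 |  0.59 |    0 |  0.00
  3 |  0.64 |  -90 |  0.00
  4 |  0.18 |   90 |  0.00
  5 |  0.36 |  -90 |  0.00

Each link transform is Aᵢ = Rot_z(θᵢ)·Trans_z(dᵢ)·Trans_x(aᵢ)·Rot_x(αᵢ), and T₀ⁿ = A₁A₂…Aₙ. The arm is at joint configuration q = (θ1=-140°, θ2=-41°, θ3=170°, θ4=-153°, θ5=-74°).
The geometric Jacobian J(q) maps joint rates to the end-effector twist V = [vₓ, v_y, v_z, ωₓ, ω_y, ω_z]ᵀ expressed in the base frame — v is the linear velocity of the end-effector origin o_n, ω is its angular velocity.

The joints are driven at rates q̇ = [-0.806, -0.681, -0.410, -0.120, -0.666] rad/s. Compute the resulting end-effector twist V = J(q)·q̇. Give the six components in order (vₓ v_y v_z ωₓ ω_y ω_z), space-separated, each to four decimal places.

-0.5549 0.4510 -0.1387 0.3942 -0.3188 -0.4955

o_n = [-0.8767, -0.5701, 0.5947]
J₁: ẑ×o_n = [0.5701, -0.8767, 0.0000], ω = ẑ
J2: z=[-0.6428, 0.7660, 0.0000] o=[-0.4366, -0.3664, 0.4600] → [0.1032, 0.0866, 0.4680, -0.6428, 0.7660, 0.0000]
J3: z=[-0.6428, 0.7660, 0.0000] o=[-0.7777, -0.6526, 0.0729] → [0.3997, 0.3354, 0.0227, -0.6428, 0.7660, 0.0000]
J4: z=[0.5953, 0.4995, -0.6293] o=[-0.4692, -0.3937, 0.5703] → [-0.0988, 0.2419, 0.0985, 0.5953, 0.4995, -0.6293]
J5: z=[0.3539, -0.8662, -0.3528] o=[-0.5991, -0.3960, 0.4457] → [-0.1906, 0.0452, -0.3021, 0.3539, -0.8662, -0.3528]
V = J·q̇ = [-0.5549, 0.4510, -0.1387, 0.3942, -0.3188, -0.4955]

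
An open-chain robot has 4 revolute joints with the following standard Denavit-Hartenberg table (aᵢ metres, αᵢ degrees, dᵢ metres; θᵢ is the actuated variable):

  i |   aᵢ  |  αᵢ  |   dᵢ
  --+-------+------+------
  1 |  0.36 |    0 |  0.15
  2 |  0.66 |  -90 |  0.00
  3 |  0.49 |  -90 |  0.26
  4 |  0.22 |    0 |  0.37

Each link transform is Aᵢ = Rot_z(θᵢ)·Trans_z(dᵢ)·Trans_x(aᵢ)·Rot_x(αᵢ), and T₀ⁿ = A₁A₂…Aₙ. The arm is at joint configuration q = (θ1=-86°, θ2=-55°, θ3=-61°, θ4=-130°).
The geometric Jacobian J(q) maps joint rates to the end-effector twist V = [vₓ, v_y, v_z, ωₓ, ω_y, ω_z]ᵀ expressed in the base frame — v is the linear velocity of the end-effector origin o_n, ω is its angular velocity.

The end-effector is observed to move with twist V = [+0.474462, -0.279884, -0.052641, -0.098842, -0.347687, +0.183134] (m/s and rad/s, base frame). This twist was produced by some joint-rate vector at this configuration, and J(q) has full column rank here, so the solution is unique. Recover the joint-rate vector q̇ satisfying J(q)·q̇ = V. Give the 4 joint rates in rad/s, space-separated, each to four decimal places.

o_n = [-0.6009, -1.4175, 0.2755]
J₁: ẑ×o_n = [1.4175, -0.6009, 0.0000], ω = ẑ
J2: z=[0.0000, 0.0000, 1.0000] o=[0.0251, -0.3591, 0.1500] → [1.0584, -0.6261, 0.0000, 0.0000, 0.0000, 1.0000]
J3: z=[0.6293, -0.7771, 0.0000] o=[-0.4878, -0.7745, 0.1500] → [-0.0975, -0.0790, -0.4926, 0.6293, -0.7771, 0.0000]
J4: z=[-0.6797, -0.5504, -0.4848] o=[-0.5088, -1.1260, 0.5786] → [0.0255, -0.1613, 0.1474, -0.6797, -0.5504, -0.4848]
q̇ = J⁺·V = [0.3310, 0.0160, 0.2080, 0.3380]

0.3310 0.0160 0.2080 0.3380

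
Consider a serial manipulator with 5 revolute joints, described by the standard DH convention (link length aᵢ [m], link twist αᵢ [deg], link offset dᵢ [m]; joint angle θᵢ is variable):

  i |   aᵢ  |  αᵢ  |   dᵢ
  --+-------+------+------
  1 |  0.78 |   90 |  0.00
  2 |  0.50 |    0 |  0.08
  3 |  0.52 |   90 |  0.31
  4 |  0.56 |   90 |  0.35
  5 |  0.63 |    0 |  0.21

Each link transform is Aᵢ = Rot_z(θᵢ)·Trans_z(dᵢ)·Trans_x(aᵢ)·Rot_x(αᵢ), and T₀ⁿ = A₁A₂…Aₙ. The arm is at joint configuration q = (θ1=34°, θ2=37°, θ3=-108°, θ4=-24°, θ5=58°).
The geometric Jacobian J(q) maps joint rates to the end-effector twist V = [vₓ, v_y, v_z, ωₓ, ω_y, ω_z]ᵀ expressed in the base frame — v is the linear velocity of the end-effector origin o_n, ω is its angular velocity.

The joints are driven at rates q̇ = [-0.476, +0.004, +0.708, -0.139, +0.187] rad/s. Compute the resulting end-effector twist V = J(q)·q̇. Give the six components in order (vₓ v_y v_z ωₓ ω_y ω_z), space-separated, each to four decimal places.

1.0038 0.3197 -0.1647 0.3910 -0.3890 -0.3588

o_n = [0.5297, 0.5568, -1.1700]
J₁: ẑ×o_n = [-0.5568, 0.5297, 0.0000], ω = ẑ
J2: z=[0.5592, -0.8290, 0.0000] o=[0.6466, 0.4362, 0.0000] → [0.9700, 0.6542, -0.0294, 0.5592, -0.8290, 0.0000]
J3: z=[0.5592, -0.8290, 0.0000] o=[1.0224, 0.5931, 0.3009] → [1.2194, 0.8225, -0.4288, 0.5592, -0.8290, 0.0000]
J4: z=[-0.7839, -0.5287, -0.3256] o=[1.3361, 0.4308, -0.1908] → [0.5588, -0.5050, -0.5251, -0.7839, -0.5287, -0.3256]
J5: z=[-0.6206, 0.6833, 0.3846] o=[1.0725, 0.5277, -0.7884] → [-0.2719, -0.4455, 0.3528, -0.6206, 0.6833, 0.3846]
V = J·q̇ = [1.0038, 0.3197, -0.1647, 0.3910, -0.3890, -0.3588]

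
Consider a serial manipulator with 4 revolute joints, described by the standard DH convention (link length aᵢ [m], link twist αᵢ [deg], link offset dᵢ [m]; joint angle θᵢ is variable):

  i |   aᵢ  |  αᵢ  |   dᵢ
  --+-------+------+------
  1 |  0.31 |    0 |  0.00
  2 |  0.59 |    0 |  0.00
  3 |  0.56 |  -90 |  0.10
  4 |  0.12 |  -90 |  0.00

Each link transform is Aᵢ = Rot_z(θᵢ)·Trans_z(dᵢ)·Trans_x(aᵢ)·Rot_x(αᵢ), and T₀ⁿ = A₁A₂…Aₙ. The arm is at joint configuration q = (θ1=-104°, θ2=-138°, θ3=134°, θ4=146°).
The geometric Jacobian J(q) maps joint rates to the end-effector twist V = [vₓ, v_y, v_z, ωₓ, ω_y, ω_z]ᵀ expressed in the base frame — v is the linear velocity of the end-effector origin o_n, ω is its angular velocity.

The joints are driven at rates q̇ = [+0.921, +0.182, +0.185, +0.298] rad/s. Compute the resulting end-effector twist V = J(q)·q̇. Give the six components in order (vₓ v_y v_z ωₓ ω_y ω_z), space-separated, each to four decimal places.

0.2727 -0.5389 0.0296 0.2834 -0.0921 1.2880

o_n = [-0.4943, -0.2178, 0.0329]
J₁: ẑ×o_n = [0.2178, -0.4943, 0.0000], ω = ẑ
J2: z=[0.0000, 0.0000, 1.0000] o=[-0.0750, -0.3008, 0.0000] → [-0.0830, -0.4193, 0.0000, 0.0000, 0.0000, 1.0000]
J3: z=[0.0000, 0.0000, 1.0000] o=[-0.3520, 0.2201, 0.0000] → [0.4380, -0.1423, 0.0000, 0.0000, 0.0000, 1.0000]
J4: z=[0.9511, -0.3090, 0.0000] o=[-0.5250, -0.3124, 0.1000] → [0.0207, 0.0638, 0.0995, 0.9511, -0.3090, 0.0000]
V = J·q̇ = [0.2727, -0.5389, 0.0296, 0.2834, -0.0921, 1.2880]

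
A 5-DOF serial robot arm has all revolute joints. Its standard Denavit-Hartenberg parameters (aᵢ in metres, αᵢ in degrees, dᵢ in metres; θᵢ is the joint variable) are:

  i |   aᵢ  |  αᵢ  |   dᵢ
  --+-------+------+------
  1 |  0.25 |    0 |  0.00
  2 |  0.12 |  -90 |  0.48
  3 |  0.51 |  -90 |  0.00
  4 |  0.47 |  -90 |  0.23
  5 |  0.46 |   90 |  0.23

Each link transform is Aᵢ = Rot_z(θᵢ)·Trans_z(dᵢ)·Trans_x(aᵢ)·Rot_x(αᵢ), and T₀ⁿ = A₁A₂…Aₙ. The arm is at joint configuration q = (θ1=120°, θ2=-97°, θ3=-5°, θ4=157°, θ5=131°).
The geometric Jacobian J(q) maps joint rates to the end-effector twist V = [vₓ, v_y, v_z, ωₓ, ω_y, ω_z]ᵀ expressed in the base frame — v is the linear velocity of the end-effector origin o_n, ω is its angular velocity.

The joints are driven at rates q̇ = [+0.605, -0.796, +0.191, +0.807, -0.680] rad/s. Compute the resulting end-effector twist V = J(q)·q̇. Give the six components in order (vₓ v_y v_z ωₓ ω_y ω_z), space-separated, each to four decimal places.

-0.2016 -0.0689 0.1472 0.4783 -0.2695 -0.9718

o_n = [0.1623, 0.4971, 0.6198]
J₁: ẑ×o_n = [-0.4971, 0.1623, 0.0000], ω = ẑ
J2: z=[0.0000, 0.0000, 1.0000] o=[-0.1250, 0.2165, 0.0000] → [-0.2805, 0.2873, 0.0000, 0.0000, 0.0000, 1.0000]
J3: z=[-0.3907, 0.9205, 0.0000] o=[-0.0145, 0.2634, 0.4800] → [0.1287, 0.0546, -0.2541, -0.3907, 0.9205, 0.0000]
J4: z=[0.0802, 0.0341, -0.9962] o=[0.4531, 0.4619, 0.5244] → [0.0383, 0.2821, 0.0127, 0.0802, 0.0341, -0.9962]
J5: z=[-0.7180, 0.6952, -0.0341] o=[0.1466, 0.1323, 0.2576] → [0.2643, 0.2595, -0.2728, -0.7180, 0.6952, -0.0341]
V = J·q̇ = [-0.2016, -0.0689, 0.1472, 0.4783, -0.2695, -0.9718]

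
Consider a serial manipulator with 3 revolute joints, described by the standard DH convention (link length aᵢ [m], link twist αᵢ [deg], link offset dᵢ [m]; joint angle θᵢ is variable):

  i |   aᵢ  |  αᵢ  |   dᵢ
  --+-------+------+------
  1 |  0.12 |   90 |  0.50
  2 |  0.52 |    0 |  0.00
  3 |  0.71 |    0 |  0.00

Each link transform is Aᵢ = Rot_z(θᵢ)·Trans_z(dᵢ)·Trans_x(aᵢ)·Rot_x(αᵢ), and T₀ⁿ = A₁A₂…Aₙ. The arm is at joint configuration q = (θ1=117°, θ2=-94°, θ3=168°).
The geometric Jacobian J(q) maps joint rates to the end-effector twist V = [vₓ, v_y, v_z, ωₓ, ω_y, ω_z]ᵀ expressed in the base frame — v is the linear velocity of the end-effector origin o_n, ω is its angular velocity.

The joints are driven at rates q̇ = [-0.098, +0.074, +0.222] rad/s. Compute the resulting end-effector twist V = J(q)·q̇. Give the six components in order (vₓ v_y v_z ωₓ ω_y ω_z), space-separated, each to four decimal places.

0.0987 -0.1334 0.0552 0.2637 0.1344 -0.0980

o_n = [-0.1269, 0.2490, 0.6638]
J₁: ẑ×o_n = [-0.2490, -0.1269, 0.0000], ω = ẑ
J2: z=[0.8910, 0.4540, 0.0000] o=[-0.0545, 0.1069, 0.5000] → [0.0743, -0.1459, 0.1594, 0.8910, 0.4540, 0.0000]
J3: z=[0.8910, 0.4540, 0.0000] o=[-0.0380, 0.0746, -0.0187] → [0.3098, -0.6081, 0.1957, 0.8910, 0.4540, 0.0000]
V = J·q̇ = [0.0987, -0.1334, 0.0552, 0.2637, 0.1344, -0.0980]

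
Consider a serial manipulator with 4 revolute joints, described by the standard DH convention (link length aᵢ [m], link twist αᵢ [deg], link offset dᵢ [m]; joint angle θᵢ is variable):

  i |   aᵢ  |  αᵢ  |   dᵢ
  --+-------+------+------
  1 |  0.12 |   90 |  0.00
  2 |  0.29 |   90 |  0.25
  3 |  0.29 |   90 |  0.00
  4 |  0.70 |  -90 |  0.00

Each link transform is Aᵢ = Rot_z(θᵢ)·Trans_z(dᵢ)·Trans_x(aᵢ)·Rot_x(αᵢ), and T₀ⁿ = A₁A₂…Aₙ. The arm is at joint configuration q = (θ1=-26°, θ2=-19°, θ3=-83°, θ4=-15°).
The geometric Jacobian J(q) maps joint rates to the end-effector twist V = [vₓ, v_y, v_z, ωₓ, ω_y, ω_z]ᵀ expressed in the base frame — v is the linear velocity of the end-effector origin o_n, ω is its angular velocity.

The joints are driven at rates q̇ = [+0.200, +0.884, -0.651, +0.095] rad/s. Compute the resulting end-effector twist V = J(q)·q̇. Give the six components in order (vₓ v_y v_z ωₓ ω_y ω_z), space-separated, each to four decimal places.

-0.6150 0.5299 0.5348 -0.2721 -0.8380 0.8462

o_n = [0.8182, 0.3897, 0.0386]
J₁: ẑ×o_n = [-0.3897, 0.8182, 0.0000], ω = ẑ
J2: z=[-0.4384, -0.8988, 0.0000] o=[0.1079, -0.0526, 0.0000] → [-0.0347, 0.0169, 0.4445, -0.4384, -0.8988, 0.0000]
J3: z=[-0.2926, 0.1427, -0.9455] o=[0.2447, -0.3975, -0.0944] → [0.7633, -0.5033, -0.3122, -0.2926, 0.1427, -0.9455]
J4: z=[-0.7901, 0.5209, 0.3231] o=[0.4009, -0.1534, -0.1059] → [-0.1003, 0.2490, -0.6465, -0.7901, 0.5209, 0.3231]
V = J·q̇ = [-0.6150, 0.5299, 0.5348, -0.2721, -0.8380, 0.8462]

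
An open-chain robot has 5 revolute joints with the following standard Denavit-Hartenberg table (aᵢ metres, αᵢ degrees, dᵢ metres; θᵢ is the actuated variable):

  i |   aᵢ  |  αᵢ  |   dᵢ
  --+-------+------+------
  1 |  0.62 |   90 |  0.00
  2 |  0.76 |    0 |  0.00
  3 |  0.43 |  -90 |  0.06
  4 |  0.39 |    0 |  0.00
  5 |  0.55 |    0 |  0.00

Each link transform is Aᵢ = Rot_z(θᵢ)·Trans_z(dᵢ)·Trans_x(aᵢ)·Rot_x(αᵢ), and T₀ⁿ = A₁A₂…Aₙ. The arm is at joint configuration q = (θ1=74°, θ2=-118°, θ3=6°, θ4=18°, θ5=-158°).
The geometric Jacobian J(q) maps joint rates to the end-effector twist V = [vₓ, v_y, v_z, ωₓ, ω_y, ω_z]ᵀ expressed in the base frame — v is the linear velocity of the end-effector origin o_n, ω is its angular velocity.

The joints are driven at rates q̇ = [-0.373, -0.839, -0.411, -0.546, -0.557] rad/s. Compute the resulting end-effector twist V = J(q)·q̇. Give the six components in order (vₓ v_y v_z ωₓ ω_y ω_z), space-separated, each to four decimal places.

-0.4818 -0.8926 0.7776 -1.4835 -0.6385 0.0402

o_n = [0.3150, 0.0356, -1.0230]
J₁: ẑ×o_n = [-0.0356, 0.3150, 0.0000], ω = ẑ
J2: z=[0.9613, -0.2756, 0.0000] o=[0.1709, 0.5960, 0.0000] → [0.2820, 0.9834, -0.4990, 0.9613, -0.2756, 0.0000]
J3: z=[0.9613, -0.2756, 0.0000] o=[0.0725, 0.2530, -0.6710] → [0.0970, 0.3383, -0.1422, 0.9613, -0.2756, 0.0000]
J4: z=[0.2556, 0.8913, -0.3746] o=[0.0858, 0.0816, -1.0697] → [0.0244, -0.0978, -0.2160, 0.2556, 0.8913, -0.3746]
J5: z=[0.2556, 0.8913, -0.3746] o=[-0.0683, -0.0187, -1.4136] → [0.3685, -0.2434, -0.3278, 0.2556, 0.8913, -0.3746]
V = J·q̇ = [-0.4818, -0.8926, 0.7776, -1.4835, -0.6385, 0.0402]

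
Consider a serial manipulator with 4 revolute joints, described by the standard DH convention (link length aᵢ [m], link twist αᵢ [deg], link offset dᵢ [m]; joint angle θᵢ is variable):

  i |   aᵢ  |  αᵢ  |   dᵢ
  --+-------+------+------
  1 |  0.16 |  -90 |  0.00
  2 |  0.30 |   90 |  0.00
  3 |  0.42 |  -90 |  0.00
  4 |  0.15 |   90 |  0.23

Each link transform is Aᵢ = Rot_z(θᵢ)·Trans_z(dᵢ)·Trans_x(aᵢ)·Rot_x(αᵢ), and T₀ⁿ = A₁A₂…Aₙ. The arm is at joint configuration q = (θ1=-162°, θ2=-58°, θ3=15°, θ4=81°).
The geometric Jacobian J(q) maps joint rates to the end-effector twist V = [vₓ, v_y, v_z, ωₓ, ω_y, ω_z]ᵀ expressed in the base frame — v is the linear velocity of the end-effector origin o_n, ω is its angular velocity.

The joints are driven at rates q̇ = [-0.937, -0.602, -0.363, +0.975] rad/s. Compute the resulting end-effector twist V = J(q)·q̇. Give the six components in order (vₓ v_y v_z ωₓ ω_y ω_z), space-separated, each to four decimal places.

-0.2685 0.7234 0.2623 -0.0606 -0.3770 -1.3434

o_n = [-0.5046, -0.5182, 0.4887]
J₁: ẑ×o_n = [0.5182, -0.5046, 0.0000], ω = ẑ
J2: z=[0.3090, -0.9511, 0.0000] o=[-0.1522, -0.0494, 0.0000] → [-0.4648, -0.1510, -0.4801, 0.3090, -0.9511, 0.0000]
J3: z=[0.8065, 0.2621, 0.5299] o=[-0.3034, -0.0986, 0.2544] → [0.2838, -0.2956, -0.2857, 0.8065, 0.2621, 0.5299]
J4: z=[0.4289, -0.8763, -0.2195] o=[-0.4742, -0.2684, 0.5985] → [0.0413, 0.0538, -0.1338, 0.4289, -0.8763, -0.2195]
V = J·q̇ = [-0.2685, 0.7234, 0.2623, -0.0606, -0.3770, -1.3434]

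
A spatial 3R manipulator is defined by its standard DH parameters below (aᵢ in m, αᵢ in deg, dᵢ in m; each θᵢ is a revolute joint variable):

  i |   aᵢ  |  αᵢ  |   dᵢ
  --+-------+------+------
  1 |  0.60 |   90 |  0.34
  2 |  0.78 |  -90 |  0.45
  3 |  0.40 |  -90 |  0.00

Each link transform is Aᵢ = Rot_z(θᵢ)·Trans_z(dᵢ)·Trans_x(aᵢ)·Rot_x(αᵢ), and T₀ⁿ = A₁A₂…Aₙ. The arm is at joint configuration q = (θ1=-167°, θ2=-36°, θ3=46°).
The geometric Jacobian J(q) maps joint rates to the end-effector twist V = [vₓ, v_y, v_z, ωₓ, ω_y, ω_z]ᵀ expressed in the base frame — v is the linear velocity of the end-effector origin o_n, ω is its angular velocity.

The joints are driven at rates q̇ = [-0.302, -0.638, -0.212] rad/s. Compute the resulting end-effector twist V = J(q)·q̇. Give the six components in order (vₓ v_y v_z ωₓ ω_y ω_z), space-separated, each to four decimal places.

o_n = [-1.4550, -0.1694, -0.2818]
J₁: ẑ×o_n = [0.1694, -1.4550, 0.0000], ω = ẑ
J2: z=[-0.2250, 0.9744, 0.0000] o=[-0.5846, -0.1350, 0.3400] → [-0.6059, -0.1399, 0.8558, -0.2250, 0.9744, 0.0000]
J3: z=[-0.5727, -0.1322, 0.8090] o=[-1.3007, 0.1615, -0.1185] → [0.2893, -0.2184, 0.1691, -0.5727, -0.1322, 0.8090]
V = J·q̇ = [0.2740, 0.5750, -0.5819, 0.2649, -0.5936, -0.4735]

0.2740 0.5750 -0.5819 0.2649 -0.5936 -0.4735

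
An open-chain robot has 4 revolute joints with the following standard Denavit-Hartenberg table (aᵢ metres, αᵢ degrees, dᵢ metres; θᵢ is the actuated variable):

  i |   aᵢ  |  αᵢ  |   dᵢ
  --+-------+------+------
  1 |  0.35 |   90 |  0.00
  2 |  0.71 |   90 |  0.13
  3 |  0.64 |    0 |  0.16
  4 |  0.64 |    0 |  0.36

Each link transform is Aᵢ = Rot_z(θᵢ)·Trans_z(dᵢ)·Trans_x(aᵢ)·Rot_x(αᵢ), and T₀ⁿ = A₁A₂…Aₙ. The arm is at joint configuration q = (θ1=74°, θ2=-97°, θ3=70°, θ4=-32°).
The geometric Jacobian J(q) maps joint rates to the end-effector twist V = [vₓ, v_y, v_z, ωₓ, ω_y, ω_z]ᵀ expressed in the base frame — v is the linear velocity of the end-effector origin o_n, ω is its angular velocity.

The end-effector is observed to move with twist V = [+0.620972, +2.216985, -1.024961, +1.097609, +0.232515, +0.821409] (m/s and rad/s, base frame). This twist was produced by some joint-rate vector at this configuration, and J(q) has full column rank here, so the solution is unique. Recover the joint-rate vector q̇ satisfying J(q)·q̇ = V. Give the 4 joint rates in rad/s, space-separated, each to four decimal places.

o_n = [0.9879, -0.6378, -1.3592]
J₁: ẑ×o_n = [0.6378, 0.9879, -0.0000], ω = ẑ
J2: z=[0.9613, -0.2756, 0.0000] o=[0.0965, 0.3364, 0.0000] → [0.3746, 1.3065, -0.6908, 0.9613, -0.2756, 0.0000]
J3: z=[-0.2736, -0.9541, 0.1219] o=[0.1976, 0.2174, -0.7047] → [0.7286, -0.0827, 0.9880, -0.2736, -0.9541, 0.1219]
J4: z=[-0.2736, -0.9541, 0.1219] o=[0.7246, -0.1266, -0.9025] → [0.4980, -0.0929, 0.3911, -0.2736, -0.9541, 0.1219]
q̇ = J⁺·V = [0.8860, 0.9910, -0.2230, -0.3070]

0.8860 0.9910 -0.2230 -0.3070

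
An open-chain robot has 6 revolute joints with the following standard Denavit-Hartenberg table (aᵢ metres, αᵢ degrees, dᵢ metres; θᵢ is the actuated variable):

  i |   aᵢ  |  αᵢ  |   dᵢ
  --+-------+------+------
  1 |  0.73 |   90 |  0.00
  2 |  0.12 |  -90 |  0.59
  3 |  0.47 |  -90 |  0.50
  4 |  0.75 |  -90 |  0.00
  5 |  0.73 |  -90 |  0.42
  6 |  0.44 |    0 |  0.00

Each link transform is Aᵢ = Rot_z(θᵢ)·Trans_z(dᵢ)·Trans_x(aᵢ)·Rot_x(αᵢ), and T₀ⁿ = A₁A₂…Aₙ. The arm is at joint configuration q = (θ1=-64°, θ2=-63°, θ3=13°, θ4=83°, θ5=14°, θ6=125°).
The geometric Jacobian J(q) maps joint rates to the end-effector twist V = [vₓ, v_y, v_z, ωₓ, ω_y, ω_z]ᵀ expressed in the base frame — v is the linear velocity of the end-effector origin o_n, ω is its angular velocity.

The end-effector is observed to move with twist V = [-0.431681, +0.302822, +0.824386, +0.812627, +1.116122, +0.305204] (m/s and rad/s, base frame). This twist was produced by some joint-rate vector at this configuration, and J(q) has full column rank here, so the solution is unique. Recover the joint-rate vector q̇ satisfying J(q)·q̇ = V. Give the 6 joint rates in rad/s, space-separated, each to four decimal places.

0.6680 -0.3840 -0.7480 0.7290 -0.2160 -0.0810

o_n = [-0.3391, -0.6208, -0.9383]
J₁: ẑ×o_n = [0.6208, -0.3391, 0.0000], ω = ẑ
J2: z=[-0.8988, -0.4384, 0.0000] o=[0.3200, -0.6561, 0.0000] → [0.4113, -0.8433, -0.3206, -0.8988, -0.4384, 0.0000]
J3: z=[0.3906, -0.8008, 0.4540] o=[-0.1864, -0.9637, -0.1069] → [0.5101, 0.2554, 0.0117, 0.3906, -0.8008, 0.4540]
J4: z=[0.8310, 0.5189, 0.2004] o=[0.1951, -1.5047, -0.2880] → [-0.5146, 0.4333, 1.0116, 0.8310, 0.5189, 0.2004]
J5: z=[-0.4407, 0.3943, 0.8064] o=[-0.0595, -0.9358, -0.7053] → [-0.3459, -0.3281, -0.0286, -0.4407, 0.3943, 0.8064]
J6: z=[-0.7242, -0.6870, -0.0599] o=[-0.6318, -0.3247, -0.7961] → [0.0799, -0.1205, 0.4156, -0.7242, -0.6870, -0.0599]
q̇ = J⁺·V = [0.6680, -0.3840, -0.7480, 0.7290, -0.2160, -0.0810]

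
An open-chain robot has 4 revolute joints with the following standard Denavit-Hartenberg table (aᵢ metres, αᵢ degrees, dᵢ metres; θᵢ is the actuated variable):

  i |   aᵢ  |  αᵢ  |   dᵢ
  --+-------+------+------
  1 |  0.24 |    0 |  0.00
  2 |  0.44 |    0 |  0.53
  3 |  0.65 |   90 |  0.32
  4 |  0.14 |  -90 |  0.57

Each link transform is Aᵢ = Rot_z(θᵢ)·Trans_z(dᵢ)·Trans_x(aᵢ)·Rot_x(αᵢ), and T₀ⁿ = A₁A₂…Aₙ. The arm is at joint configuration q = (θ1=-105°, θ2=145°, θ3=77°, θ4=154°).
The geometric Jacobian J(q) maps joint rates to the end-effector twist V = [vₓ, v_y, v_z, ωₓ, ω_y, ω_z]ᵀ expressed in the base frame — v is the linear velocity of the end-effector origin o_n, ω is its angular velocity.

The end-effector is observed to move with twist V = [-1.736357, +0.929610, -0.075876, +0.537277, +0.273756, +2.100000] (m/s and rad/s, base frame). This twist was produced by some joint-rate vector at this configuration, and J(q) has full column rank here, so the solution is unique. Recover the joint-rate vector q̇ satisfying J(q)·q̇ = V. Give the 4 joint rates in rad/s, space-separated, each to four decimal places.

0.5740 0.7060 0.8200 0.6030

o_n = [0.5448, 0.7768, 0.9114]
J₁: ẑ×o_n = [-0.7768, 0.5448, 0.0000], ω = ẑ
J2: z=[0.0000, 0.0000, 1.0000] o=[-0.0621, -0.2318, 0.0000] → [-1.0086, 0.6070, 0.0000, 0.0000, 0.0000, 1.0000]
J3: z=[0.0000, 0.0000, 1.0000] o=[0.2749, 0.0510, 0.5300] → [-0.7258, 0.2699, 0.0000, 0.0000, 0.0000, 1.0000]
J4: z=[0.8910, 0.4540, 0.0000] o=[-0.0202, 0.6302, 0.8500] → [0.0279, -0.0547, -0.1258, 0.8910, 0.4540, 0.0000]
q̇ = J⁺·V = [0.5740, 0.7060, 0.8200, 0.6030]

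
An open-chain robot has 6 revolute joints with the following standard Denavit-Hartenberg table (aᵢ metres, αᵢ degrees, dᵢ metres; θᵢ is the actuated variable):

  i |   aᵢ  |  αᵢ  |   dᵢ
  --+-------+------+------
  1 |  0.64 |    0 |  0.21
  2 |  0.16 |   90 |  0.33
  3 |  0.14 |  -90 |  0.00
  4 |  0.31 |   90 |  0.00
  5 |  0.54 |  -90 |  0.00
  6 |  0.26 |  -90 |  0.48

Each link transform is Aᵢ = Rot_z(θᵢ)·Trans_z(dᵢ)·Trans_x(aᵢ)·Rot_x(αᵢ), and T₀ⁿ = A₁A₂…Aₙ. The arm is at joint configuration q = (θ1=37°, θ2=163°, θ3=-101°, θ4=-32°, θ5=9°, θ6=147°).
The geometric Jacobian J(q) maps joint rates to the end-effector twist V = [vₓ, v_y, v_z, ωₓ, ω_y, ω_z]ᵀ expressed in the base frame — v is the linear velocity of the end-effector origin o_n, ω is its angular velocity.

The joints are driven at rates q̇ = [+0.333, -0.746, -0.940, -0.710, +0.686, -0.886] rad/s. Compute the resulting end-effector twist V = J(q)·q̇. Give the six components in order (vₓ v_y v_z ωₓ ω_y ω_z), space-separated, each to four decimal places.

o_n = [-0.0595, 0.3615, -0.2314]
J₁: ẑ×o_n = [-0.3615, -0.0595, 0.0000], ω = ẑ
J2: z=[0.0000, 0.0000, 1.0000] o=[0.5111, 0.3852, 0.2100] → [0.0237, -0.5706, 0.0000, 0.0000, 0.0000, 1.0000]
J3: z=[-0.3420, 0.9397, 0.0000] o=[0.3608, 0.3304, 0.5400] → [-0.7249, -0.2638, 0.3843, -0.3420, 0.9397, 0.0000]
J4: z=[-0.9224, -0.3357, -0.1908] o=[0.3859, 0.3396, 0.4026] → [0.2170, -0.4998, -0.1697, -0.9224, -0.3357, -0.1908]
J5: z=[-0.3851, 0.7623, 0.5202] o=[0.3768, 0.5111, 0.1445] → [-0.2087, -0.3717, 0.3902, -0.3851, 0.7623, 0.5202]
J6: z=[-0.9065, -0.4182, -0.0582] o=[0.2833, 0.7778, -0.3156] → [-0.0594, 0.0963, 0.2341, -0.9065, -0.4182, -0.0582]
V = J·q̇ = [0.2987, 0.6685, -0.1804, 1.5154, 0.2485, 0.1309]

0.2987 0.6685 -0.1804 1.5154 0.2485 0.1309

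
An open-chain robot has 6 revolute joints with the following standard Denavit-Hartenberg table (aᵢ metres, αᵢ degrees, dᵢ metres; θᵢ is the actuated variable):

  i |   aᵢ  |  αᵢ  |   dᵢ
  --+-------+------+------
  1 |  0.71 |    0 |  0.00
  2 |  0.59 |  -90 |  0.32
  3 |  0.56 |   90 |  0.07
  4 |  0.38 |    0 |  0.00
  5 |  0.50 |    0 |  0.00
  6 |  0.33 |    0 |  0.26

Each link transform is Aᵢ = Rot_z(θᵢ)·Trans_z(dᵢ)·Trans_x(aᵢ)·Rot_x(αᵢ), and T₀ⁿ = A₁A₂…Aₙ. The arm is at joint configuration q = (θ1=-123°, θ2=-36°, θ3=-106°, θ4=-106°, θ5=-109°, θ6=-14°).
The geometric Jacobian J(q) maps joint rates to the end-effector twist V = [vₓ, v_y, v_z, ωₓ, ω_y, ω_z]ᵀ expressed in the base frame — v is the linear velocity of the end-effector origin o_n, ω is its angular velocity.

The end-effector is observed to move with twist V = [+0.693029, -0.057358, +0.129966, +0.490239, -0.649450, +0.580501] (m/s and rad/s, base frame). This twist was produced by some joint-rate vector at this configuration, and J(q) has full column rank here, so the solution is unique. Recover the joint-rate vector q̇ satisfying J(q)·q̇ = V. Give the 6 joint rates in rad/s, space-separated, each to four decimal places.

o_n = [-0.6619, -0.9588, 0.0841]
J₁: ẑ×o_n = [0.9588, -0.6619, 0.0000], ω = ẑ
J2: z=[0.0000, 0.0000, 1.0000] o=[-0.3867, -0.5955, 0.0000] → [0.3633, -0.2752, 0.0000, 0.0000, 0.0000, 1.0000]
J3: z=[0.3584, -0.9336, 0.0000] o=[-0.9375, -0.8069, 0.3200] → [0.2202, 0.0845, 0.2028, 0.3584, -0.9336, 0.0000]
J4: z=[0.8974, 0.3445, -0.2756] o=[-0.7683, -0.8169, 0.8583] → [-0.3058, 0.6654, -0.1640, 0.8974, 0.3445, -0.2756]
J5: z=[0.8974, 0.3445, -0.2756] o=[-0.9262, -0.4863, 0.7576] → [-0.3623, 0.5316, -0.5151, 0.8974, 0.3445, -0.2756]
J6: z=[0.8974, 0.3445, -0.2756] o=[-0.9288, -0.7945, 0.3639] → [-0.1417, 0.1775, -0.2394, 0.8974, 0.3445, -0.2756]
q̇ = J⁺·V = [0.7070, -0.0620, 0.7820, 0.5490, 0.0510, -0.3660]

0.7070 -0.0620 0.7820 0.5490 0.0510 -0.3660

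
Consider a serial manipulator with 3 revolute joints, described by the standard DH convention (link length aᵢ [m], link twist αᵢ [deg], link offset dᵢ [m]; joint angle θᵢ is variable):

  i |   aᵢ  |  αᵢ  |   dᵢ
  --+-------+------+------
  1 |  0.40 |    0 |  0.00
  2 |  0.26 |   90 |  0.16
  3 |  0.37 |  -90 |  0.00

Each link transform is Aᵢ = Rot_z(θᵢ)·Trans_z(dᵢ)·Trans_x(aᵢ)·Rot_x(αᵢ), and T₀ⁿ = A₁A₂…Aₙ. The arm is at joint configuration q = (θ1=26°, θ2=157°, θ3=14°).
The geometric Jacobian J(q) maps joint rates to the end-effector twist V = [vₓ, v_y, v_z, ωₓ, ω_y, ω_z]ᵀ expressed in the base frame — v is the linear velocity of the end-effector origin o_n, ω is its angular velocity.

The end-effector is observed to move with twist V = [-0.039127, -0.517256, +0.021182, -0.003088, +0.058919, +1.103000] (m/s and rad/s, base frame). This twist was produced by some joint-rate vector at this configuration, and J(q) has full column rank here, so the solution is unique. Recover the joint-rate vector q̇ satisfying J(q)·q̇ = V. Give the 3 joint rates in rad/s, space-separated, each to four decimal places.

o_n = [-0.2586, 0.1430, 0.2495]
J₁: ẑ×o_n = [-0.1430, -0.2586, 0.0000], ω = ẑ
J2: z=[0.0000, 0.0000, 1.0000] o=[0.3595, 0.1753, 0.0000] → [0.0324, -0.6182, 0.0000, 0.0000, 0.0000, 1.0000]
J3: z=[-0.0523, 0.9986, 0.0000] o=[0.0999, 0.1617, 0.1600] → [0.0894, 0.0047, 0.3590, -0.0523, 0.9986, 0.0000]
q̇ = J⁺·V = [0.4570, 0.6460, 0.0590]

0.4570 0.6460 0.0590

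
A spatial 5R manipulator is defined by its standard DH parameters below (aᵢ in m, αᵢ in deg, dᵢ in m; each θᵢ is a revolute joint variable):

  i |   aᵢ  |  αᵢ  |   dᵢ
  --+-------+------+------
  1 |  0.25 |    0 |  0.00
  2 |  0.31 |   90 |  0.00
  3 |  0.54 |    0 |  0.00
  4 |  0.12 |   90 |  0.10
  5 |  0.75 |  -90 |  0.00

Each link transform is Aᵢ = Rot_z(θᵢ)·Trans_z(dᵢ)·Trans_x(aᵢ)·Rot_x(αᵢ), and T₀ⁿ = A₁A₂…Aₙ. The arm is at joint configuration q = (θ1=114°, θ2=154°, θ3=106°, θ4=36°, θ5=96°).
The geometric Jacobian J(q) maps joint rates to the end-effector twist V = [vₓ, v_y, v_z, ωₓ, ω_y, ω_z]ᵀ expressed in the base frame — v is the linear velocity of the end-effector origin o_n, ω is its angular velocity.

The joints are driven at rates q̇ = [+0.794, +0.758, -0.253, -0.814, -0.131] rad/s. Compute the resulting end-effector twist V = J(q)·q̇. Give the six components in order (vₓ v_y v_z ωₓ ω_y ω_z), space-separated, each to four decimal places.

o_n = [-0.9515, 0.1296, 0.5447]
J₁: ẑ×o_n = [-0.1296, -0.9515, 0.0000], ω = ẑ
J2: z=[0.0000, 0.0000, 1.0000] o=[-0.1017, 0.2284, 0.0000] → [0.0988, -0.8499, 0.0000, 0.0000, 0.0000, 1.0000]
J3: z=[-0.9994, 0.0349, 0.0000] o=[-0.1125, -0.0814, 0.0000] → [0.0190, 0.5444, -0.1816, -0.9994, 0.0349, 0.0000]
J4: z=[-0.9994, 0.0349, 0.0000] o=[-0.1073, 0.0673, 0.5191] → [0.0009, 0.0256, -0.0328, -0.9994, 0.0349, 0.0000]
J5: z=[-0.0215, -0.6153, 0.7880] o=[-0.2039, 0.1653, 0.5930] → [0.0578, -0.5901, -0.4592, -0.0215, -0.6153, 0.7880]
V = J·q̇ = [-0.0412, -1.4810, 0.1328, 1.0692, 0.0434, 1.4488]

-0.0412 -1.4810 0.1328 1.0692 0.0434 1.4488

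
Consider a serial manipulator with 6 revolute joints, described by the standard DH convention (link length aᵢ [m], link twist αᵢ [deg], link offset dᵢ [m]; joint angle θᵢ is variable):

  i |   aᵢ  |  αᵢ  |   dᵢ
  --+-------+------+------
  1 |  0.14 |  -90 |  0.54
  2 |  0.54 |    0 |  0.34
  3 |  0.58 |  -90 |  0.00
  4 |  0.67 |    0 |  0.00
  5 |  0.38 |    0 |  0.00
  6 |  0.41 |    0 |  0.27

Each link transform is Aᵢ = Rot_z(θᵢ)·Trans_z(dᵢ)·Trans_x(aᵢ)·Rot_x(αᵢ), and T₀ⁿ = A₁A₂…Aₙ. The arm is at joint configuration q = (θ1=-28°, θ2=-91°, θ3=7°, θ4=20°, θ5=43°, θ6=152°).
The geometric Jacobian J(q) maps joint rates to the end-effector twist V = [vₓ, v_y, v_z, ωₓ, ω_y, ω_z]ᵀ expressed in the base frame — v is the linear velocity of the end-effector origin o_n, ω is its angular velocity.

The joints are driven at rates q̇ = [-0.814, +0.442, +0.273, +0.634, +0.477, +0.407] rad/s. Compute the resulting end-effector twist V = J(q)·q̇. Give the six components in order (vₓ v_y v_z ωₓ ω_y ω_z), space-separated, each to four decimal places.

o_n = [0.4524, -0.2321, 2.0922]
J₁: ẑ×o_n = [0.2321, 0.4524, -0.0000], ω = ẑ
J2: z=[0.4695, 0.8829, 0.0000] o=[0.1236, -0.0657, 0.5400] → [1.3705, -0.7287, -0.3685, 0.4695, 0.8829, 0.0000]
J3: z=[0.4695, 0.8829, 0.0000] o=[0.2749, 0.2389, 1.0799] → [0.8938, -0.4752, -0.3779, 0.4695, 0.8829, 0.0000]
J4: z=[0.8781, -0.4669, -0.1045] o=[0.3284, 0.2104, 1.6567] → [-0.2496, -0.3954, -0.3307, 0.8781, -0.4669, -0.1045]
J5: z=[0.8781, -0.4669, -0.1045] o=[0.2790, -0.0228, 2.2829] → [0.0671, 0.1493, -0.1028, 0.8781, -0.4669, -0.1045]
J6: z=[0.8781, -0.4669, -0.1045] o=[0.1359, -0.3302, 2.4545] → [0.1794, 0.2850, 0.2339, 0.8781, -0.4669, -0.1045]
V = J·q̇ = [0.6076, -0.8836, -0.4296, 1.6686, -0.0774, -0.9727]

0.6076 -0.8836 -0.4296 1.6686 -0.0774 -0.9727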